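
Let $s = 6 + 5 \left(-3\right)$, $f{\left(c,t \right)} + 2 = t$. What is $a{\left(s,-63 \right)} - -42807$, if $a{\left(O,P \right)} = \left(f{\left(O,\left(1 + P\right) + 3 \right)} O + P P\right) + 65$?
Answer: $47390$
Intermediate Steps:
$f{\left(c,t \right)} = -2 + t$
$s = -9$ ($s = 6 - 15 = -9$)
$a{\left(O,P \right)} = 65 + P^{2} + O \left(2 + P\right)$ ($a{\left(O,P \right)} = \left(\left(-2 + \left(\left(1 + P\right) + 3\right)\right) O + P P\right) + 65 = \left(\left(-2 + \left(4 + P\right)\right) O + P^{2}\right) + 65 = \left(\left(2 + P\right) O + P^{2}\right) + 65 = \left(O \left(2 + P\right) + P^{2}\right) + 65 = \left(P^{2} + O \left(2 + P\right)\right) + 65 = 65 + P^{2} + O \left(2 + P\right)$)
$a{\left(s,-63 \right)} - -42807 = \left(65 + \left(-63\right)^{2} - 9 \left(2 - 63\right)\right) - -42807 = \left(65 + 3969 - -549\right) + 42807 = \left(65 + 3969 + 549\right) + 42807 = 4583 + 42807 = 47390$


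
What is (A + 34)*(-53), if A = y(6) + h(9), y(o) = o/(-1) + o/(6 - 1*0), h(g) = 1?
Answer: -1590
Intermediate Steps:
y(o) = -5*o/6 (y(o) = o*(-1) + o/(6 + 0) = -o + o/6 = -5*o/6)
A = -4 (A = -⅚*6 + 1 = -5 + 1 = -4)
(A + 34)*(-53) = (-4 + 34)*(-53) = 30*(-53) = -1590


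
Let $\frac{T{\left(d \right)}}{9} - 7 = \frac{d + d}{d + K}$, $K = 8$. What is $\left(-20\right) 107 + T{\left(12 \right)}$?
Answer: $- \frac{10331}{5} \approx -2066.2$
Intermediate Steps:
$T{\left(d \right)} = 63 + \frac{18 d}{8 + d}$ ($T{\left(d \right)} = 63 + 9 \frac{d + d}{d + 8} = 63 + 9 \frac{2 d}{8 + d} = 63 + \frac{18 d}{8 + d}$)
$\left(-20\right) 107 + T{\left(12 \right)} = \left(-20\right) 107 + \frac{9 \left(56 + 9 \cdot 12\right)}{8 + 12} = -2140 + \frac{9 \left(56 + 108\right)}{20} = -2140 + 9 \cdot \frac{1}{20} \cdot 164 = -2140 + \frac{369}{5} = - \frac{10331}{5}$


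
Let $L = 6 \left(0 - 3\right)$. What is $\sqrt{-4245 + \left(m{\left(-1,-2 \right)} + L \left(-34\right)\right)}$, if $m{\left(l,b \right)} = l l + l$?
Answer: $i \sqrt{3633} \approx 60.274 i$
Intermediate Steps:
$L = -18$ ($L = 6 \left(-3\right) = -18$)
$m{\left(l,b \right)} = l + l^{2}$ ($m{\left(l,b \right)} = l^{2} + l = l + l^{2}$)
$\sqrt{-4245 + \left(m{\left(-1,-2 \right)} + L \left(-34\right)\right)} = \sqrt{-4245 - -612} = \sqrt{-4245 + \left(\left(-1\right) 0 + 612\right)} = \sqrt{-4245 + \left(0 + 612\right)} = \sqrt{-4245 + 612} = \sqrt{-3633} = i \sqrt{3633}$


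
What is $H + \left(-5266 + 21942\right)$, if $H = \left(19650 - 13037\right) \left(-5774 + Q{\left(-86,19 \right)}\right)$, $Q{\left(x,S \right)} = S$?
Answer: $-38041139$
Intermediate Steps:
$H = -38057815$ ($H = \left(19650 - 13037\right) \left(-5774 + 19\right) = 6613 \left(-5755\right) = -38057815$)
$H + \left(-5266 + 21942\right) = -38057815 + \left(-5266 + 21942\right) = -38057815 + 16676 = -38041139$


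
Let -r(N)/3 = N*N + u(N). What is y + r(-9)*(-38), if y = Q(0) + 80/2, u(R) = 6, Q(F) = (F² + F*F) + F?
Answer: 9958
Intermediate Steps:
Q(F) = F + 2*F² (Q(F) = (F² + F²) + F = 2*F² + F = F + 2*F²)
r(N) = -18 - 3*N² (r(N) = -3*(N*N + 6) = -3*(N² + 6) = -3*(6 + N²) = -18 - 3*N²)
y = 40 (y = 0*(1 + 2*0) + 80/2 = 0*(1 + 0) + 80*(½) = 0*1 + 40 = 0 + 40 = 40)
y + r(-9)*(-38) = 40 + (-18 - 3*(-9)²)*(-38) = 40 + (-18 - 3*81)*(-38) = 40 + (-18 - 243)*(-38) = 40 - 261*(-38) = 40 + 9918 = 9958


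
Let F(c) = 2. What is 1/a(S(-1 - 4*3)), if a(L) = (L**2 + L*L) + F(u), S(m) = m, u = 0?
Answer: 1/340 ≈ 0.0029412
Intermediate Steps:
a(L) = 2 + 2*L**2 (a(L) = (L**2 + L*L) + 2 = (L**2 + L**2) + 2 = 2*L**2 + 2 = 2 + 2*L**2)
1/a(S(-1 - 4*3)) = 1/(2 + 2*(-1 - 4*3)**2) = 1/(2 + 2*(-1 - 12)**2) = 1/(2 + 2*(-13)**2) = 1/(2 + 2*169) = 1/(2 + 338) = 1/340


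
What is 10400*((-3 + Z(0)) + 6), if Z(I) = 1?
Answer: 41600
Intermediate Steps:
10400*((-3 + Z(0)) + 6) = 10400*((-3 + 1) + 6) = 10400*(-2 + 6) = 10400*4 = 41600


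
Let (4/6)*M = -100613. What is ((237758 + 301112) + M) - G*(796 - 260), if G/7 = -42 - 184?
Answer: 2471805/2 ≈ 1.2359e+6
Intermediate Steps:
M = -301839/2 (M = (3/2)*(-100613) = -301839/2 ≈ -1.5092e+5)
G = -1582 (G = 7*(-42 - 184) = 7*(-226) = -1582)
((237758 + 301112) + M) - G*(796 - 260) = ((237758 + 301112) - 301839/2) - (-1582)*(796 - 260) = (538870 - 301839/2) - (-1582)*536 = 775901/2 - 1*(-847952) = 775901/2 + 847952 = 2471805/2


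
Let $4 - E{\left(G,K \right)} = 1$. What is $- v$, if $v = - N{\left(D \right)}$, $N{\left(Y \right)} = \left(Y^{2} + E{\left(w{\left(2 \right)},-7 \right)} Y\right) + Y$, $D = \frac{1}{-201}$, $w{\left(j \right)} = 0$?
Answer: $- \frac{803}{40401} \approx -0.019876$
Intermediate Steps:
$E{\left(G,K \right)} = 3$ ($E{\left(G,K \right)} = 4 - 1 = 3$)
$D = - \frac{1}{201} \approx -0.0049751$
$N{\left(Y \right)} = Y^{2} + 4 Y$ ($N{\left(Y \right)} = \left(Y^{2} + 3 Y\right) + Y = Y^{2} + 4 Y$)
$v = \frac{803}{40401}$ ($v = - \frac{\left(-1\right) \left(4 - \frac{1}{201}\right)}{201} = - \frac{\left(-1\right) 803}{201 \cdot 201} = \left(-1\right) \left(- \frac{803}{40401}\right) = \frac{803}{40401} \approx 0.019876$)
$- v = \left(-1\right) \frac{803}{40401} = - \frac{803}{40401}$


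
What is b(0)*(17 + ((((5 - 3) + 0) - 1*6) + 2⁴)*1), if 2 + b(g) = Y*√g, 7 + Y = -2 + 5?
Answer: -58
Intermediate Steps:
Y = -4 (Y = -7 + (-2 + 5) = -7 + 3 = -4)
b(g) = -2 - 4*√g
b(0)*(17 + ((((5 - 3) + 0) - 1*6) + 2⁴)*1) = (-2 - 4*√0)*(17 + ((((5 - 3) + 0) - 1*6) + 2⁴)*1) = (-2 - 4*0)*(17 + (((2 + 0) - 6) + 16)*1) = (-2 + 0)*(17 + ((2 - 6) + 16)*1) = -2*(17 + (-4 + 16)*1) = -2*(17 + 12*1) = -2*(17 + 12) = -2*29 = -58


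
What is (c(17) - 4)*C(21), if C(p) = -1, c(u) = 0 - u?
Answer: 21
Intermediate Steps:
c(u) = -u
(c(17) - 4)*C(21) = (-1*17 - 4)*(-1) = (-17 - 4)*(-1) = -21*(-1) = 21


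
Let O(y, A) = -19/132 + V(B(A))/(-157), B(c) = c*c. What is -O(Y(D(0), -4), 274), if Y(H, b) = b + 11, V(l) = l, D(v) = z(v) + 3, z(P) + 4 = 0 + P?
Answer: 9913015/20724 ≈ 478.33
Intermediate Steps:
z(P) = -4 + P (z(P) = -4 + (0 + P) = -4 + P)
B(c) = c**2
D(v) = -1 + v (D(v) = (-4 + v) + 3 = -1 + v)
Y(H, b) = 11 + b
O(y, A) = -19/132 - A**2/157 (O(y, A) = -19/132 + A**2/(-157) = -19*1/132 + A**2*(-1/157) = -19/132 - A**2/157)
-O(Y(D(0), -4), 274) = -(-19/132 - 1/157*274**2) = -(-19/132 - 1/157*75076) = -(-19/132 - 75076/157) = -1*(-9913015/20724) = 9913015/20724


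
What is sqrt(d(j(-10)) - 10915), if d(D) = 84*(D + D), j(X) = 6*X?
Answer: I*sqrt(20995) ≈ 144.9*I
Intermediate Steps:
d(D) = 168*D (d(D) = 84*(2*D) = 168*D)
sqrt(d(j(-10)) - 10915) = sqrt(168*(6*(-10)) - 10915) = sqrt(168*(-60) - 10915) = sqrt(-10080 - 10915) = sqrt(-20995) = I*sqrt(20995)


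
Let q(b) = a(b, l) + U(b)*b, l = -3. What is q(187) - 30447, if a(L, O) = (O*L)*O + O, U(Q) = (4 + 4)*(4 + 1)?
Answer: -21287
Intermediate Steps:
U(Q) = 40 (U(Q) = 8*5 = 40)
a(L, O) = O + L*O² (a(L, O) = (L*O)*O + O = L*O² + O = O + L*O²)
q(b) = -3 + 49*b (q(b) = -3*(1 + b*(-3)) + 40*b = -3*(1 - 3*b) + 40*b = (-3 + 9*b) + 40*b = -3 + 49*b)
q(187) - 30447 = (-3 + 49*187) - 30447 = (-3 + 9163) - 30447 = 9160 - 30447 = -21287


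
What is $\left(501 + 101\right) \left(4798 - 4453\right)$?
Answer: $207690$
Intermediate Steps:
$\left(501 + 101\right) \left(4798 - 4453\right) = 602 \left(4798 - 4453\right) = 602 \cdot 345 = 207690$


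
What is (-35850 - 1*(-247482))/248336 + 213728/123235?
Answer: 4947301633/1912730435 ≈ 2.5865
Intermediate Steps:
(-35850 - 1*(-247482))/248336 + 213728/123235 = (-35850 + 247482)*(1/248336) + 213728*(1/123235) = 211632*(1/248336) + 213728/123235 = 13227/15521 + 213728/123235 = 4947301633/1912730435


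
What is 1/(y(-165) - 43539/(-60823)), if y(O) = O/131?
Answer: -7967813/4332186 ≈ -1.8392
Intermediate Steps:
y(O) = O/131 (y(O) = O*(1/131) = O/131)
1/(y(-165) - 43539/(-60823)) = 1/((1/131)*(-165) - 43539/(-60823)) = 1/(-165/131 - 43539*(-1/60823)) = 1/(-165/131 + 43539/60823) = 1/(-4332186/7967813) = -7967813/4332186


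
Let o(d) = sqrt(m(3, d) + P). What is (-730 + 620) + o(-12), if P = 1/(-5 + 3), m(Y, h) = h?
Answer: -110 + 5*I*sqrt(2)/2 ≈ -110.0 + 3.5355*I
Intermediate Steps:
P = -1/2 (P = 1/(-2) = -1/2 ≈ -0.50000)
o(d) = sqrt(-1/2 + d) (o(d) = sqrt(d - 1/2) = sqrt(-1/2 + d))
(-730 + 620) + o(-12) = (-730 + 620) + sqrt(-2 + 4*(-12))/2 = -110 + sqrt(-2 - 48)/2 = -110 + sqrt(-50)/2 = -110 + (5*I*sqrt(2))/2 = -110 + 5*I*sqrt(2)/2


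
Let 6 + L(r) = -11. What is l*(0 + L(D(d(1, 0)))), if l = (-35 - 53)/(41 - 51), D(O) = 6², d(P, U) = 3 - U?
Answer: -748/5 ≈ -149.60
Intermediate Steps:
D(O) = 36
L(r) = -17 (L(r) = -6 - 11 = -17)
l = 44/5 (l = -88/(-10) = -88*(-⅒) = 44/5 ≈ 8.8000)
l*(0 + L(D(d(1, 0)))) = 44*(0 - 17)/5 = (44/5)*(-17) = -748/5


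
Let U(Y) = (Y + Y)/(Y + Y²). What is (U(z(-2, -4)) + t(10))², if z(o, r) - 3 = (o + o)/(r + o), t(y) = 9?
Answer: 4356/49 ≈ 88.898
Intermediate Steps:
z(o, r) = 3 + 2*o/(o + r) (z(o, r) = 3 + (o + o)/(r + o) = 3 + (2*o)/(o + r) = 3 + 2*o/(o + r))
U(Y) = 2*Y/(Y + Y²) (U(Y) = (2*Y)/(Y + Y²) = 2*Y/(Y + Y²))
(U(z(-2, -4)) + t(10))² = (2/(1 + (3*(-4) + 5*(-2))/(-2 - 4)) + 9)² = (2/(1 + (-12 - 10)/(-6)) + 9)² = (2/(1 - ⅙*(-22)) + 9)² = (2/(1 + 11/3) + 9)² = (2/(14/3) + 9)² = (2*(3/14) + 9)² = (3/7 + 9)² = (66/7)² = 4356/49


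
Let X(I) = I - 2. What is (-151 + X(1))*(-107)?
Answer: 16264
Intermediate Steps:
X(I) = -2 + I
(-151 + X(1))*(-107) = (-151 + (-2 + 1))*(-107) = (-151 - 1)*(-107) = -152*(-107) = 16264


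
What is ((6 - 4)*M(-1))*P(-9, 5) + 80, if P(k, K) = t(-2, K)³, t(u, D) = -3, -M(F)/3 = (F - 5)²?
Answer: 5912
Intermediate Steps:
M(F) = -3*(-5 + F)² (M(F) = -3*(F - 5)² = -3*(-5 + F)²)
P(k, K) = -27 (P(k, K) = (-3)³ = -27)
((6 - 4)*M(-1))*P(-9, 5) + 80 = ((6 - 4)*(-3*(-5 - 1)²))*(-27) + 80 = (2*(-3*(-6)²))*(-27) + 80 = (2*(-3*36))*(-27) + 80 = (2*(-108))*(-27) + 80 = -216*(-27) + 80 = 5832 + 80 = 5912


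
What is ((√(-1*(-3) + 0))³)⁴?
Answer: 729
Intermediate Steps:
((√(-1*(-3) + 0))³)⁴ = ((√(3 + 0))³)⁴ = ((√3)³)⁴ = (3*√3)⁴ = 729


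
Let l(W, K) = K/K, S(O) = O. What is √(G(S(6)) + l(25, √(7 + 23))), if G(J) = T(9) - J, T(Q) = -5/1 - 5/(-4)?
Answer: I*√35/2 ≈ 2.958*I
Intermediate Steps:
T(Q) = -15/4 (T(Q) = -5*1 - 5*(-¼) = -5 + 5/4 = -15/4)
l(W, K) = 1
G(J) = -15/4 - J
√(G(S(6)) + l(25, √(7 + 23))) = √((-15/4 - 1*6) + 1) = √((-15/4 - 6) + 1) = √(-39/4 + 1) = √(-35/4) = I*√35/2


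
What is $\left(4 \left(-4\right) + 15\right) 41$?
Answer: $-41$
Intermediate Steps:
$\left(4 \left(-4\right) + 15\right) 41 = \left(-16 + 15\right) 41 = \left(-1\right) 41 = -41$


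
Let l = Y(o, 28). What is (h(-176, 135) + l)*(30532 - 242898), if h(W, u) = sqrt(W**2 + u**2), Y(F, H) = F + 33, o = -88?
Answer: 11680130 - 212366*sqrt(49201) ≈ -3.5425e+7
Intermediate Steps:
Y(F, H) = 33 + F
l = -55 (l = 33 - 88 = -55)
(h(-176, 135) + l)*(30532 - 242898) = (sqrt((-176)**2 + 135**2) - 55)*(30532 - 242898) = (sqrt(30976 + 18225) - 55)*(-212366) = (sqrt(49201) - 55)*(-212366) = (-55 + sqrt(49201))*(-212366) = 11680130 - 212366*sqrt(49201)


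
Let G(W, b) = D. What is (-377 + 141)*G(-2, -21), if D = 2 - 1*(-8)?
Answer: -2360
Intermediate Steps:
D = 10 (D = 2 + 8 = 10)
G(W, b) = 10
(-377 + 141)*G(-2, -21) = (-377 + 141)*10 = -236*10 = -2360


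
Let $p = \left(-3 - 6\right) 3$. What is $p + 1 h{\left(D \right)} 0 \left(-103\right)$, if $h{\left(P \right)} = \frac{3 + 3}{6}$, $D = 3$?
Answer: $-27$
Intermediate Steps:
$h{\left(P \right)} = 1$ ($h{\left(P \right)} = 6 \cdot \frac{1}{6} = 1$)
$p = -27$ ($p = \left(-9\right) 3 = -27$)
$p + 1 h{\left(D \right)} 0 \left(-103\right) = -27 + 1 \cdot 1 \cdot 0 \left(-103\right) = -27 + 1 \cdot 0 \left(-103\right) = -27 + 0 \left(-103\right) = -27 + 0 = -27$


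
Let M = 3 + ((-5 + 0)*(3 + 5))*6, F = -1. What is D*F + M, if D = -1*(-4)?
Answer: -241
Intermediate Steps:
D = 4
M = -237 (M = 3 - 5*8*6 = 3 - 40*6 = 3 - 240 = -237)
D*F + M = 4*(-1) - 237 = -4 - 237 = -241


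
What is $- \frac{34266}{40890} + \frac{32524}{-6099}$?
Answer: $- \frac{256482449}{41564685} \approx -6.1707$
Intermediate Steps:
$- \frac{34266}{40890} + \frac{32524}{-6099} = \left(-34266\right) \frac{1}{40890} + 32524 \left(- \frac{1}{6099}\right) = - \frac{5711}{6815} - \frac{32524}{6099} = - \frac{256482449}{41564685}$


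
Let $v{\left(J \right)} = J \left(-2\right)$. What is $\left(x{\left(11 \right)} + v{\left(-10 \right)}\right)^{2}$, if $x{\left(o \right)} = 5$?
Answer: $625$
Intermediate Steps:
$v{\left(J \right)} = - 2 J$
$\left(x{\left(11 \right)} + v{\left(-10 \right)}\right)^{2} = \left(5 - -20\right)^{2} = \left(5 + 20\right)^{2} = 25^{2} = 625$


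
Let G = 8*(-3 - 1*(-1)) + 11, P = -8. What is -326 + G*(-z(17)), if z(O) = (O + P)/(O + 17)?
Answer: -11039/34 ≈ -324.68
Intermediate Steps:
z(O) = (-8 + O)/(17 + O) (z(O) = (O - 8)/(O + 17) = (-8 + O)/(17 + O))
G = -5 (G = 8*(-3 + 1) + 11 = 8*(-2) + 11 = -16 + 11 = -5)
-326 + G*(-z(17)) = -326 - (-5)*(-8 + 17)/(17 + 17) = -326 - (-5)*9/34 = -326 - 5*(-9/34) = -326 + 45/34 = -11039/34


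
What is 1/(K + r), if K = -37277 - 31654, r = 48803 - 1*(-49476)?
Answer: 1/29348 ≈ 3.4074e-5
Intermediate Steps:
r = 98279 (r = 48803 + 49476 = 98279)
K = -68931
1/(K + r) = 1/(-68931 + 98279) = 1/29348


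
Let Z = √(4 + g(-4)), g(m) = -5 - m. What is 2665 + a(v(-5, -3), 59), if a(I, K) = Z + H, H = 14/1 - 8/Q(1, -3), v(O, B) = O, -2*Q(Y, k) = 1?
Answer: 2695 + √3 ≈ 2696.7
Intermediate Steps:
Q(Y, k) = -½ (Q(Y, k) = -½*1 = -½)
Z = √3 (Z = √(4 + (-5 - 1*(-4))) = √(4 + (-5 + 4)) = √(4 - 1) = √3 ≈ 1.7320)
H = 30 (H = 14/1 - 8/(-½) = 14*1 - 8*(-2) = 14 + 16 = 30)
a(I, K) = 30 + √3 (a(I, K) = √3 + 30 = 30 + √3)
2665 + a(v(-5, -3), 59) = 2665 + (30 + √3) = 2695 + √3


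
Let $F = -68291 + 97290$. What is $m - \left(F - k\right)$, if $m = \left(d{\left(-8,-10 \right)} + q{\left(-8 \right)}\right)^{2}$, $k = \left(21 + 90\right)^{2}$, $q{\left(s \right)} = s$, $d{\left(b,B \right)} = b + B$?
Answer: $-16002$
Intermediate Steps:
$d{\left(b,B \right)} = B + b$
$F = 28999$
$k = 12321$ ($k = 111^{2} = 12321$)
$m = 676$ ($m = \left(\left(-10 - 8\right) - 8\right)^{2} = \left(-18 - 8\right)^{2} = \left(-26\right)^{2} = 676$)
$m - \left(F - k\right) = 676 - \left(28999 - 12321\right) = 676 - 16678 = -16002$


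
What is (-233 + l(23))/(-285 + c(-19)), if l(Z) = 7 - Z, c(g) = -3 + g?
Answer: 249/307 ≈ 0.81108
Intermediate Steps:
(-233 + l(23))/(-285 + c(-19)) = (-233 + (7 - 1*23))/(-285 + (-3 - 19)) = (-233 + (7 - 23))/(-285 - 22) = (-233 - 16)/(-307) = -249*(-1/307) = 249/307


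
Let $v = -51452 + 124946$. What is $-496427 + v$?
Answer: $-422933$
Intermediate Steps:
$v = 73494$
$-496427 + v = -496427 + 73494 = -422933$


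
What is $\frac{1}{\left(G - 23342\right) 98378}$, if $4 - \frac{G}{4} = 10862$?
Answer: $- \frac{1}{6569092572} \approx -1.5223 \cdot 10^{-10}$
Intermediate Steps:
$G = -43432$ ($G = 16 - 43448 = -43432$)
$\frac{1}{\left(G - 23342\right) 98378} = \frac{1}{\left(-43432 - 23342\right) 98378} = \frac{1}{-66774} \cdot \frac{1}{98378} = \left(- \frac{1}{66774}\right) \frac{1}{98378} = - \frac{1}{6569092572}$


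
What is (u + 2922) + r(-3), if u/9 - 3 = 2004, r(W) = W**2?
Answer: 20994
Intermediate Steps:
u = 18063 (u = 27 + 9*2004 = 27 + 18036 = 18063)
(u + 2922) + r(-3) = (18063 + 2922) + (-3)**2 = 20985 + 9 = 20994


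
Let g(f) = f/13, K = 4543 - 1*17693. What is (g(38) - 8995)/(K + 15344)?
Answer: -116897/28522 ≈ -4.0985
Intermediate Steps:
K = -13150 (K = 4543 - 17693 = -13150)
g(f) = f/13 (g(f) = f*(1/13) = f/13)
(g(38) - 8995)/(K + 15344) = ((1/13)*38 - 8995)/(-13150 + 15344) = (38/13 - 8995)/2194 = -116897/13*1/2194 = -116897/28522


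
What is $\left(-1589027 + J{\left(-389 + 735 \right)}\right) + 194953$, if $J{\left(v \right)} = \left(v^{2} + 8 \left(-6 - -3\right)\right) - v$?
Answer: $-1274728$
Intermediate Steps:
$J{\left(v \right)} = -24 + v^{2} - v$ ($J{\left(v \right)} = \left(v^{2} + 8 \left(-6 + 3\right)\right) - v = \left(v^{2} + 8 \left(-3\right)\right) - v = \left(v^{2} - 24\right) - v = \left(-24 + v^{2}\right) - v = -24 + v^{2} - v$)
$\left(-1589027 + J{\left(-389 + 735 \right)}\right) + 194953 = \left(-1589027 - \left(370 - \left(-389 + 735\right)^{2}\right)\right) + 194953 = \left(-1589027 - \left(370 - 119716\right)\right) + 194953 = \left(-1589027 - -119346\right) + 194953 = \left(-1589027 + 119346\right) + 194953 = -1469681 + 194953 = -1274728$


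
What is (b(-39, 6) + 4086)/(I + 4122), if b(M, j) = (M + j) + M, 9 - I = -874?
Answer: 4014/5005 ≈ 0.80200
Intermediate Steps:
I = 883 (I = 9 - 1*(-874) = 9 + 874 = 883)
b(M, j) = j + 2*M
(b(-39, 6) + 4086)/(I + 4122) = ((6 + 2*(-39)) + 4086)/(883 + 4122) = ((6 - 78) + 4086)/5005 = (-72 + 4086)*(1/5005) = 4014*(1/5005) = 4014/5005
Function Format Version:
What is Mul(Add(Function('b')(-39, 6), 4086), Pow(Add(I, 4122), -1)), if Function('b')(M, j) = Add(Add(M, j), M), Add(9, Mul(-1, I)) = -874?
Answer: Rational(4014, 5005) ≈ 0.80200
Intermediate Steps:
I = 883 (I = Add(9, Mul(-1, -874)) = Add(9, 874) = 883)
Function('b')(M, j) = Add(j, Mul(2, M))
Mul(Add(Function('b')(-39, 6), 4086), Pow(Add(I, 4122), -1)) = Mul(Add(Add(6, Mul(2, -39)), 4086), Pow(Add(883, 4122), -1)) = Mul(Add(Add(6, -78), 4086), Pow(5005, -1)) = Mul(Add(-72, 4086), Rational(1, 5005)) = Mul(4014, Rational(1, 5005)) = Rational(4014, 5005)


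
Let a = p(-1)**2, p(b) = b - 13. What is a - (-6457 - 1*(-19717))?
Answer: -13064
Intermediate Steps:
p(b) = -13 + b
a = 196 (a = (-13 - 1)**2 = (-14)**2 = 196)
a - (-6457 - 1*(-19717)) = 196 - (-6457 - 1*(-19717)) = 196 - (-6457 + 19717) = 196 - 1*13260 = 196 - 13260 = -13064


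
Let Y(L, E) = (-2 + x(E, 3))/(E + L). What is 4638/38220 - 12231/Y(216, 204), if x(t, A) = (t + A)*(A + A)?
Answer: -409023236/98735 ≈ -4142.6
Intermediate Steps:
x(t, A) = 2*A*(A + t) (x(t, A) = (A + t)*(2*A) = 2*A*(A + t))
Y(L, E) = (16 + 6*E)/(E + L) (Y(L, E) = (-2 + 2*3*(3 + E))/(E + L) = (-2 + (18 + 6*E))/(E + L) = (16 + 6*E)/(E + L))
4638/38220 - 12231/Y(216, 204) = 4638/38220 - 12231*(204 + 216)/(2*(8 + 3*204)) = 4638*(1/38220) - 12231*210/(8 + 612) = 773/6370 - 12231/(2*(1/420)*620) = 773/6370 - 12231/62/21 = 773/6370 - 12231*21/62 = 773/6370 - 256851/62 = -409023236/98735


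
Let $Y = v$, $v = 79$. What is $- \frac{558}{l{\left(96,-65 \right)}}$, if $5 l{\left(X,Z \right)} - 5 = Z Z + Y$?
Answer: $- \frac{90}{139} \approx -0.64748$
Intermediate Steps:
$Y = 79$
$l{\left(X,Z \right)} = \frac{84}{5} + \frac{Z^{2}}{5}$ ($l{\left(X,Z \right)} = 1 + \frac{Z Z + 79}{5} = 1 + \frac{Z^{2} + 79}{5} = 1 + \frac{79 + Z^{2}}{5} = 1 + \left(\frac{79}{5} + \frac{Z^{2}}{5}\right) = \frac{84}{5} + \frac{Z^{2}}{5}$)
$- \frac{558}{l{\left(96,-65 \right)}} = - \frac{558}{\frac{84}{5} + \frac{\left(-65\right)^{2}}{5}} = - \frac{558}{\frac{84}{5} + \frac{1}{5} \cdot 4225} = - \frac{558}{\frac{84}{5} + 845} = - \frac{558}{\frac{4309}{5}} = \left(-558\right) \frac{5}{4309} = - \frac{90}{139}$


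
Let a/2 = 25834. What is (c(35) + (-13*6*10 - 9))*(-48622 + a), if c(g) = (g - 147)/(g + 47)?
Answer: -98705630/41 ≈ -2.4075e+6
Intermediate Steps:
a = 51668 (a = 2*25834 = 51668)
c(g) = (-147 + g)/(47 + g)
(c(35) + (-13*6*10 - 9))*(-48622 + a) = ((-147 + 35)/(47 + 35) + (-13*6*10 - 9))*(-48622 + 51668) = (-112/82 + (-78*10 - 9))*3046 = ((1/82)*(-112) + (-780 - 9))*3046 = (-56/41 - 789)*3046 = -32405/41*3046 = -98705630/41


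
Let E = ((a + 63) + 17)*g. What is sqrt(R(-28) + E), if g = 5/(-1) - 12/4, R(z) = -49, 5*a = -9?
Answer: I*sqrt(16865)/5 ≈ 25.973*I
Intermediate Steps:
a = -9/5 (a = (1/5)*(-9) = -9/5 ≈ -1.8000)
g = -8 (g = 5*(-1) - 12*1/4 = -5 - 3 = -8)
E = -3128/5 (E = ((-9/5 + 63) + 17)*(-8) = (306/5 + 17)*(-8) = (391/5)*(-8) = -3128/5 ≈ -625.60)
sqrt(R(-28) + E) = sqrt(-49 - 3128/5) = sqrt(-3373/5) = I*sqrt(16865)/5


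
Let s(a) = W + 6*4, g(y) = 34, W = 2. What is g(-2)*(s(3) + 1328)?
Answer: 46036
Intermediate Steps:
s(a) = 26 (s(a) = 2 + 6*4 = 2 + 24 = 26)
g(-2)*(s(3) + 1328) = 34*(26 + 1328) = 34*1354 = 46036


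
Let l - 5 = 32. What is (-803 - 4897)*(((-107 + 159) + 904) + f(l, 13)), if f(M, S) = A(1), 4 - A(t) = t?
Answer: -5466300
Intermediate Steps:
A(t) = 4 - t
l = 37 (l = 5 + 32 = 37)
f(M, S) = 3 (f(M, S) = 4 - 1*1 = 4 - 1 = 3)
(-803 - 4897)*(((-107 + 159) + 904) + f(l, 13)) = (-803 - 4897)*(((-107 + 159) + 904) + 3) = -5700*((52 + 904) + 3) = -5700*(956 + 3) = -5700*959 = -5466300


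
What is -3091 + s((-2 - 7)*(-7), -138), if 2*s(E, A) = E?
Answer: -6119/2 ≈ -3059.5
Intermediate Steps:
s(E, A) = E/2
-3091 + s((-2 - 7)*(-7), -138) = -3091 + ((-2 - 7)*(-7))/2 = -3091 + (-9*(-7))/2 = -3091 + (½)*63 = -3091 + 63/2 = -6119/2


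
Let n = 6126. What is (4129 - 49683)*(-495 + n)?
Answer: -256514574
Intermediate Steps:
(4129 - 49683)*(-495 + n) = (4129 - 49683)*(-495 + 6126) = -45554*5631 = -256514574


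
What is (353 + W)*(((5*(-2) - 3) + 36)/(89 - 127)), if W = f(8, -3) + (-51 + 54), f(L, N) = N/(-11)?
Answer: -90137/418 ≈ -215.64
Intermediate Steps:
f(L, N) = -N/11 (f(L, N) = N*(-1/11) = -N/11)
W = 36/11 (W = -1/11*(-3) + (-51 + 54) = 3/11 + 3 = 36/11 ≈ 3.2727)
(353 + W)*(((5*(-2) - 3) + 36)/(89 - 127)) = (353 + 36/11)*(((5*(-2) - 3) + 36)/(89 - 127)) = 3919*(((-10 - 3) + 36)/(-38))/11 = 3919*((-13 + 36)*(-1/38))/11 = 3919*(23*(-1/38))/11 = (3919/11)*(-23/38) = -90137/418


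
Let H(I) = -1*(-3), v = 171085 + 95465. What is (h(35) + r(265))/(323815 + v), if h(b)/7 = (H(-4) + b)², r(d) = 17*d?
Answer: 14613/590365 ≈ 0.024752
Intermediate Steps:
v = 266550
H(I) = 3
h(b) = 7*(3 + b)²
(h(35) + r(265))/(323815 + v) = (7*(3 + 35)² + 17*265)/(323815 + 266550) = (7*38² + 4505)/590365 = (7*1444 + 4505)*(1/590365) = (10108 + 4505)*(1/590365) = 14613*(1/590365) = 14613/590365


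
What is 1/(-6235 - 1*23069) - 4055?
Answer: -118827721/29304 ≈ -4055.0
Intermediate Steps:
1/(-6235 - 1*23069) - 4055 = 1/(-6235 - 23069) - 4055 = 1/(-29304) - 4055 = -1/29304 - 4055 = -118827721/29304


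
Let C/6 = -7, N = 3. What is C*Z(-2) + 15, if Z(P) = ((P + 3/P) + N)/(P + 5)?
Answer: 22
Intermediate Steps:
Z(P) = (3 + P + 3/P)/(5 + P) (Z(P) = ((P + 3/P) + 3)/(P + 5) = (3 + P + 3/P)/(5 + P))
C = -42 (C = 6*(-7) = -42)
C*Z(-2) + 15 = -42*(3 + (-2)² + 3*(-2))/((-2)*(5 - 2)) + 15 = -(-21)*(3 + 4 - 6)/3 + 15 = -(-21)/3 + 15 = -42*(-⅙) + 15 = 7 + 15 = 22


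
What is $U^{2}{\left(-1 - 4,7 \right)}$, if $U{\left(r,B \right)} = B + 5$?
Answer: $144$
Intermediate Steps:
$U{\left(r,B \right)} = 5 + B$
$U^{2}{\left(-1 - 4,7 \right)} = \left(5 + 7\right)^{2} = 12^{2} = 144$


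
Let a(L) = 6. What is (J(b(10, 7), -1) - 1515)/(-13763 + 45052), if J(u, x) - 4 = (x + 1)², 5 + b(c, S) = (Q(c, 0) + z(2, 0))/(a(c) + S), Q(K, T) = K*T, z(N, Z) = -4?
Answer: -1511/31289 ≈ -0.048292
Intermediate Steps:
b(c, S) = -5 - 4/(6 + S) (b(c, S) = -5 + (c*0 - 4)/(6 + S) = -5 + (0 - 4)/(6 + S) = -5 - 4/(6 + S))
J(u, x) = 4 + (1 + x)² (J(u, x) = 4 + (x + 1)² = 4 + (1 + x)²)
(J(b(10, 7), -1) - 1515)/(-13763 + 45052) = ((4 + (1 - 1)²) - 1515)/(-13763 + 45052) = ((4 + 0²) - 1515)/31289 = ((4 + 0) - 1515)*(1/31289) = (4 - 1515)*(1/31289) = -1511*1/31289 = -1511/31289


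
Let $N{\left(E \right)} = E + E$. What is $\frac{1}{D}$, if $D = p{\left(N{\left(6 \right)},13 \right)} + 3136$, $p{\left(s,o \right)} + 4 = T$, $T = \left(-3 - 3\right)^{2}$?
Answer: $\frac{1}{3168} \approx 0.00031566$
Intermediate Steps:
$N{\left(E \right)} = 2 E$
$T = 36$ ($T = \left(-6\right)^{2} = 36$)
$p{\left(s,o \right)} = 32$ ($p{\left(s,o \right)} = -4 + 36 = 32$)
$D = 3168$ ($D = 32 + 3136 = 3168$)
$\frac{1}{D} = \frac{1}{3168}$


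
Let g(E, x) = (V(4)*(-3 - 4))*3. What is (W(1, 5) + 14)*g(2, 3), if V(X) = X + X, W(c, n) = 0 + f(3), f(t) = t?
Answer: -2856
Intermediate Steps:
W(c, n) = 3 (W(c, n) = 0 + 3 = 3)
V(X) = 2*X
g(E, x) = -168 (g(E, x) = ((2*4)*(-3 - 4))*3 = (8*(-7))*3 = -56*3 = -168)
(W(1, 5) + 14)*g(2, 3) = (3 + 14)*(-168) = 17*(-168) = -2856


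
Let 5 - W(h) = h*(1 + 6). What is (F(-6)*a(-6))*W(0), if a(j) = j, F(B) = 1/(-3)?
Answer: 10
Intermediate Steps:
F(B) = -1/3
W(h) = 5 - 7*h (W(h) = 5 - h*(1 + 6) = 5 - h*7 = 5 - 7*h)
(F(-6)*a(-6))*W(0) = (-1/3*(-6))*(5 - 7*0) = 2*(5 + 0) = 2*5 = 10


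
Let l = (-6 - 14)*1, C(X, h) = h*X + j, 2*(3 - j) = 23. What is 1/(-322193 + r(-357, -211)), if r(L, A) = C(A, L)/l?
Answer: -40/13038357 ≈ -3.0679e-6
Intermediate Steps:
j = -17/2 (j = 3 - ½*23 = 3 - 23/2 = -17/2 ≈ -8.5000)
C(X, h) = -17/2 + X*h (C(X, h) = h*X - 17/2 = X*h - 17/2 = -17/2 + X*h)
l = -20 (l = -20*1 = -20)
r(L, A) = 17/40 - A*L/20 (r(L, A) = (-17/2 + A*L)/(-20) = (-17/2 + A*L)*(-1/20) = 17/40 - A*L/20)
1/(-322193 + r(-357, -211)) = 1/(-322193 + (17/40 - 1/20*(-211)*(-357))) = 1/(-322193 + (17/40 - 75327/20)) = 1/(-322193 - 150637/40) = 1/(-13038357/40) = -40/13038357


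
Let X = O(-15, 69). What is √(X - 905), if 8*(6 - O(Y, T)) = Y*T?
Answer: I*√12314/4 ≈ 27.742*I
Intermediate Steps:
O(Y, T) = 6 - T*Y/8 (O(Y, T) = 6 - Y*T/8 = 6 - T*Y/8)
X = 1083/8 (X = 6 - ⅛*69*(-15) = 6 + 1035/8 = 1083/8 ≈ 135.38)
√(X - 905) = √(1083/8 - 905) = √(-6157/8) = I*√12314/4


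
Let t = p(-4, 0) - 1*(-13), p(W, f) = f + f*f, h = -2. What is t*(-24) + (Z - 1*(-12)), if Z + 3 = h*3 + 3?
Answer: -306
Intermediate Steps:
p(W, f) = f + f²
Z = -6 (Z = -3 + (-2*3 + 3) = -3 + (-6 + 3) = -3 - 3 = -6)
t = 13 (t = 0*(1 + 0) - 1*(-13) = 0*1 + 13 = 0 + 13 = 13)
t*(-24) + (Z - 1*(-12)) = 13*(-24) + (-6 - 1*(-12)) = -312 + (-6 + 12) = -312 + 6 = -306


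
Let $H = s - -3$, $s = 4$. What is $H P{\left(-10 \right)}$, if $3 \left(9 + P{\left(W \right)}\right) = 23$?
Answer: $- \frac{28}{3} \approx -9.3333$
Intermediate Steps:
$H = 7$ ($H = 4 - -3 = 4 + 3 = 7$)
$P{\left(W \right)} = - \frac{4}{3}$ ($P{\left(W \right)} = -9 + \frac{1}{3} \cdot 23 = -9 + \frac{23}{3} = - \frac{4}{3}$)
$H P{\left(-10 \right)} = 7 \left(- \frac{4}{3}\right) = - \frac{28}{3}$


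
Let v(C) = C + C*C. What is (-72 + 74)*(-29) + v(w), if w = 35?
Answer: 1202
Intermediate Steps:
v(C) = C + C²
(-72 + 74)*(-29) + v(w) = (-72 + 74)*(-29) + 35*(1 + 35) = 2*(-29) + 35*36 = -58 + 1260 = 1202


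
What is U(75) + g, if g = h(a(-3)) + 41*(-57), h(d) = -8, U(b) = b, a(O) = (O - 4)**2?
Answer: -2270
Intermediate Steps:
a(O) = (-4 + O)**2
g = -2345 (g = -8 + 41*(-57) = -8 - 2337 = -2345)
U(75) + g = 75 - 2345 = -2270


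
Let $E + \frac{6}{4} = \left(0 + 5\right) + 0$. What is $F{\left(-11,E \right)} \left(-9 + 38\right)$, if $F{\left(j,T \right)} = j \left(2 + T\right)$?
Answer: $- \frac{3509}{2} \approx -1754.5$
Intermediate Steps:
$E = \frac{7}{2}$ ($E = - \frac{3}{2} + \left(\left(0 + 5\right) + 0\right) = - \frac{3}{2} + \left(5 + 0\right) = - \frac{3}{2} + 5 = \frac{7}{2} \approx 3.5$)
$F{\left(-11,E \right)} \left(-9 + 38\right) = - 11 \left(2 + \frac{7}{2}\right) \left(-9 + 38\right) = \left(-11\right) \frac{11}{2} \cdot 29 = \left(- \frac{121}{2}\right) 29 = - \frac{3509}{2}$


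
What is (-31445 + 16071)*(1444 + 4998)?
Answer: -99039308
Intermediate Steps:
(-31445 + 16071)*(1444 + 4998) = -15374*6442 = -99039308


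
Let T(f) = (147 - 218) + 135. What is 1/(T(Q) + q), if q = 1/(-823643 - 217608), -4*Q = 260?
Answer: 1041251/66640063 ≈ 0.015625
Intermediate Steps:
Q = -65 (Q = -¼*260 = -65)
T(f) = 64 (T(f) = -71 + 135 = 64)
q = -1/1041251 (q = 1/(-1041251) = -1/1041251 ≈ -9.6038e-7)
1/(T(Q) + q) = 1/(64 - 1/1041251) = 1/(66640063/1041251) = 1041251/66640063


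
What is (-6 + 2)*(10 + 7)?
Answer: -68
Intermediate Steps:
(-6 + 2)*(10 + 7) = -4*17 = -68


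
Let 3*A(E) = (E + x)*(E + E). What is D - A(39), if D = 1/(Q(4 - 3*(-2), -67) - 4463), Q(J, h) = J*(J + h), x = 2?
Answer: -5365179/5033 ≈ -1066.0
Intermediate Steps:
A(E) = 2*E*(2 + E)/3 (A(E) = ((E + 2)*(E + E))/3 = ((2 + E)*(2*E))/3 = (2*E*(2 + E))/3 = 2*E*(2 + E)/3)
D = -1/5033 (D = 1/((4 - 3*(-2))*((4 - 3*(-2)) - 67) - 4463) = 1/((4 + 6)*((4 + 6) - 67) - 4463) = 1/(10*(10 - 67) - 4463) = 1/(10*(-57) - 4463) = 1/(-570 - 4463) = 1/(-5033) = -1/5033 ≈ -0.00019869)
D - A(39) = -1/5033 - 2*39*(2 + 39)/3 = -1/5033 - 2*39*41/3 = -1/5033 - 1*1066 = -1/5033 - 1066 = -5365179/5033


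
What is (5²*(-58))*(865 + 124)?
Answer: -1434050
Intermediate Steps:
(5²*(-58))*(865 + 124) = (25*(-58))*989 = -1450*989 = -1434050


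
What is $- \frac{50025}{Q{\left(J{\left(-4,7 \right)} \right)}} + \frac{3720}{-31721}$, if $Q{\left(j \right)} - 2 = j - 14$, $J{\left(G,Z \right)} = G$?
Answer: $\frac{1586783505}{507536} \approx 3126.4$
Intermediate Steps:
$Q{\left(j \right)} = -12 + j$ ($Q{\left(j \right)} = 2 + \left(j - 14\right) = 2 + \left(-14 + j\right) = -12 + j$)
$- \frac{50025}{Q{\left(J{\left(-4,7 \right)} \right)}} + \frac{3720}{-31721} = - \frac{50025}{-12 - 4} + \frac{3720}{-31721} = - \frac{50025}{-16} + 3720 \left(- \frac{1}{31721}\right) = \left(-50025\right) \left(- \frac{1}{16}\right) - \frac{3720}{31721} = \frac{50025}{16} - \frac{3720}{31721} = \frac{1586783505}{507536}$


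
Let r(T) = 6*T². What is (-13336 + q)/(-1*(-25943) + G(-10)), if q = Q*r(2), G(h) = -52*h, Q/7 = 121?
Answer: 6992/26463 ≈ 0.26422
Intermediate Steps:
Q = 847 (Q = 7*121 = 847)
q = 20328 (q = 847*(6*2²) = 847*(6*4) = 847*24 = 20328)
(-13336 + q)/(-1*(-25943) + G(-10)) = (-13336 + 20328)/(-1*(-25943) - 52*(-10)) = 6992/(25943 + 520) = 6992/26463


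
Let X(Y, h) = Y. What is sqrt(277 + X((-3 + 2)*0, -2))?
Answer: sqrt(277) ≈ 16.643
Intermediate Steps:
sqrt(277 + X((-3 + 2)*0, -2)) = sqrt(277 + (-3 + 2)*0) = sqrt(277 - 1*0) = sqrt(277 + 0) = sqrt(277)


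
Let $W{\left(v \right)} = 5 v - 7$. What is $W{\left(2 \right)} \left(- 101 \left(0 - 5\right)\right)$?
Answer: $1515$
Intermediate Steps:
$W{\left(v \right)} = -7 + 5 v$
$W{\left(2 \right)} \left(- 101 \left(0 - 5\right)\right) = \left(-7 + 5 \cdot 2\right) \left(- 101 \left(0 - 5\right)\right) = \left(-7 + 10\right) \left(\left(-101\right) \left(-5\right)\right) = 3 \cdot 505 = 1515$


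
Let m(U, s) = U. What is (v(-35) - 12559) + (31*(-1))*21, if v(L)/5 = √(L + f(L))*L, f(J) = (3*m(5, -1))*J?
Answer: -13210 - 700*I*√35 ≈ -13210.0 - 4141.3*I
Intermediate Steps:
f(J) = 15*J (f(J) = (3*5)*J = 15*J)
v(L) = 20*L^(3/2) (v(L) = 5*(√(L + 15*L)*L) = 5*(√(16*L)*L) = 5*((4*√L)*L) = 5*(4*L^(3/2)) = 20*L^(3/2))
(v(-35) - 12559) + (31*(-1))*21 = (20*(-35)^(3/2) - 12559) + (31*(-1))*21 = (20*(-35*I*√35) - 12559) - 31*21 = (-700*I*√35 - 12559) - 651 = (-12559 - 700*I*√35) - 651 = -13210 - 700*I*√35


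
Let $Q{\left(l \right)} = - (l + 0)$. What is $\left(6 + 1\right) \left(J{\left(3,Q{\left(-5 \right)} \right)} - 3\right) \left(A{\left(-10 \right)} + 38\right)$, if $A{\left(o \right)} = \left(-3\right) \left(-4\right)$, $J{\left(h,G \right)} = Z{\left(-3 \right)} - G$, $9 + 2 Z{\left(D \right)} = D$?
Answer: $-4900$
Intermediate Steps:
$Z{\left(D \right)} = - \frac{9}{2} + \frac{D}{2}$
$Q{\left(l \right)} = - l$
$J{\left(h,G \right)} = -6 - G$ ($J{\left(h,G \right)} = \left(- \frac{9}{2} + \frac{1}{2} \left(-3\right)\right) - G = \left(- \frac{9}{2} - \frac{3}{2}\right) - G = -6 - G$)
$A{\left(o \right)} = 12$
$\left(6 + 1\right) \left(J{\left(3,Q{\left(-5 \right)} \right)} - 3\right) \left(A{\left(-10 \right)} + 38\right) = \left(6 + 1\right) \left(\left(-6 - \left(-1\right) \left(-5\right)\right) - 3\right) \left(12 + 38\right) = 7 \left(\left(-6 - 5\right) - 3\right) 50 = 7 \left(-11 - 3\right) 50 = 7 \left(-14\right) 50 = \left(-98\right) 50 = -4900$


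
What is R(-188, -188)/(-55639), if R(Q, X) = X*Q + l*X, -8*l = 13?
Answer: -71299/111278 ≈ -0.64073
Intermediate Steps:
l = -13/8 (l = -1/8*13 = -13/8 ≈ -1.6250)
R(Q, X) = -13*X/8 + Q*X (R(Q, X) = X*Q - 13*X/8 = Q*X - 13*X/8 = -13*X/8 + Q*X)
R(-188, -188)/(-55639) = ((1/8)*(-188)*(-13 + 8*(-188)))/(-55639) = ((1/8)*(-188)*(-13 - 1504))*(-1/55639) = ((1/8)*(-188)*(-1517))*(-1/55639) = (71299/2)*(-1/55639) = -71299/111278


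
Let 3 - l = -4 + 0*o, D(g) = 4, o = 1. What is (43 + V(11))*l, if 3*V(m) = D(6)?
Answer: 931/3 ≈ 310.33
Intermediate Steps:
V(m) = 4/3 (V(m) = (1/3)*4 = 4/3)
l = 7 (l = 3 - (-4 + 0*1) = 3 - (-4 + 0) = 3 - 1*(-4) = 3 + 4 = 7)
(43 + V(11))*l = (43 + 4/3)*7 = (133/3)*7 = 931/3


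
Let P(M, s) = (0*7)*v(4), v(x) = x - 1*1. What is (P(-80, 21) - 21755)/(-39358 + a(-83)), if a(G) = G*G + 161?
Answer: 21755/32308 ≈ 0.67336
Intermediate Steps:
v(x) = -1 + x (v(x) = x - 1 = -1 + x)
P(M, s) = 0 (P(M, s) = (0*7)*(-1 + 4) = 0*3 = 0)
a(G) = 161 + G² (a(G) = G² + 161 = 161 + G²)
(P(-80, 21) - 21755)/(-39358 + a(-83)) = (0 - 21755)/(-39358 + (161 + (-83)²)) = -21755/(-39358 + (161 + 6889)) = -21755/(-39358 + 7050) = -21755/(-32308) = -21755*(-1/32308) = 21755/32308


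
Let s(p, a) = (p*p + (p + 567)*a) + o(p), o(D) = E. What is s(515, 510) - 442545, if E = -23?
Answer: 374477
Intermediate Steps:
o(D) = -23
s(p, a) = -23 + p**2 + a*(567 + p) (s(p, a) = (p*p + (p + 567)*a) - 23 = (p**2 + (567 + p)*a) - 23 = (p**2 + a*(567 + p)) - 23 = -23 + p**2 + a*(567 + p))
s(515, 510) - 442545 = (-23 + 515**2 + 567*510 + 510*515) - 442545 = (-23 + 265225 + 289170 + 262650) - 442545 = 817022 - 442545 = 374477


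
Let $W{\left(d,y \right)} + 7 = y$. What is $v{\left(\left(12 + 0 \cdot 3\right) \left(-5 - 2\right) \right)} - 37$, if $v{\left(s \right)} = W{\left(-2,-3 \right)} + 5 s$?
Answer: $-467$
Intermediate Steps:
$W{\left(d,y \right)} = -7 + y$
$v{\left(s \right)} = -10 + 5 s$ ($v{\left(s \right)} = \left(-7 - 3\right) + 5 s = -10 + 5 s$)
$v{\left(\left(12 + 0 \cdot 3\right) \left(-5 - 2\right) \right)} - 37 = \left(-10 + 5 \left(12 + 0 \cdot 3\right) \left(-5 - 2\right)\right) - 37 = \left(-10 + 5 \left(12 + 0\right) \left(-7\right)\right) - 37 = \left(-10 + 5 \cdot 12 \left(-7\right)\right) - 37 = \left(-10 + 5 \left(-84\right)\right) - 37 = \left(-10 - 420\right) - 37 = -430 - 37 = -467$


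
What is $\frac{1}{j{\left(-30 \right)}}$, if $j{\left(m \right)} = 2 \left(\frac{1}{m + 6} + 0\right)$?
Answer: $-12$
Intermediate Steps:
$j{\left(m \right)} = \frac{2}{6 + m}$ ($j{\left(m \right)} = 2 \left(\frac{1}{6 + m} + 0\right) = \frac{2}{6 + m}$)
$\frac{1}{j{\left(-30 \right)}} = \frac{1}{2 \frac{1}{6 - 30}} = \frac{1}{2 \frac{1}{-24}} = \frac{1}{2 \left(- \frac{1}{24}\right)} = \frac{1}{- \frac{1}{12}} = -12$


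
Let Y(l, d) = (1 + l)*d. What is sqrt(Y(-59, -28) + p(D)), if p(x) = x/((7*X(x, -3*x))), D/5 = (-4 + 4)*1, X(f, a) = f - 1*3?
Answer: 2*sqrt(406) ≈ 40.299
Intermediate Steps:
Y(l, d) = d*(1 + l)
X(f, a) = -3 + f (X(f, a) = f - 3 = -3 + f)
D = 0 (D = 5*((-4 + 4)*1) = 5*(0*1) = 5*0 = 0)
p(x) = x/(-21 + 7*x) (p(x) = x/((7*(-3 + x))) = x/(-21 + 7*x))
sqrt(Y(-59, -28) + p(D)) = sqrt(-28*(1 - 59) + (1/7)*0/(-3 + 0)) = sqrt(-28*(-58) + (1/7)*0/(-3)) = sqrt(1624 + (1/7)*0*(-1/3)) = sqrt(1624 + 0) = sqrt(1624) = 2*sqrt(406)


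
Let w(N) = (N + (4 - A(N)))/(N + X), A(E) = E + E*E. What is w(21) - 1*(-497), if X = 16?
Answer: 17952/37 ≈ 485.19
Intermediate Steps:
A(E) = E + E²
w(N) = (4 + N - N*(1 + N))/(16 + N) (w(N) = (N + (4 - N*(1 + N)))/(N + 16) = (N + (4 - N*(1 + N)))/(16 + N) = (4 + N - N*(1 + N))/(16 + N))
w(21) - 1*(-497) = (4 - 1*21²)/(16 + 21) - 1*(-497) = (4 - 1*441)/37 + 497 = (4 - 441)/37 + 497 = (1/37)*(-437) + 497 = -437/37 + 497 = 17952/37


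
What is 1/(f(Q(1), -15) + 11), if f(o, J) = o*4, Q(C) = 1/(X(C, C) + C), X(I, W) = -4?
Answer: 3/29 ≈ 0.10345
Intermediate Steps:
Q(C) = 1/(-4 + C)
f(o, J) = 4*o
1/(f(Q(1), -15) + 11) = 1/(4/(-4 + 1) + 11) = 1/(4/(-3) + 11) = 1/(4*(-⅓) + 11) = 1/(-4/3 + 11) = 1/(29/3) = 3/29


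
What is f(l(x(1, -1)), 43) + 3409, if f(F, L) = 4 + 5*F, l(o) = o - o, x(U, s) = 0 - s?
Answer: 3413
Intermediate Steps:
x(U, s) = -s
l(o) = 0
f(l(x(1, -1)), 43) + 3409 = (4 + 5*0) + 3409 = (4 + 0) + 3409 = 4 + 3409 = 3413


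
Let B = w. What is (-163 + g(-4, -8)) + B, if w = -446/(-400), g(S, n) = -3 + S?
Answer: -33777/200 ≈ -168.89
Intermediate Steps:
w = 223/200 (w = -446*(-1/400) = 223/200 ≈ 1.1150)
B = 223/200 ≈ 1.1150
(-163 + g(-4, -8)) + B = (-163 + (-3 - 4)) + 223/200 = (-163 - 7) + 223/200 = -170 + 223/200 = -33777/200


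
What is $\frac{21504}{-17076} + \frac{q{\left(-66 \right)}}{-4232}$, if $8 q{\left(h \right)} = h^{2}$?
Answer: $- \frac{16717135}{12044272} \approx -1.388$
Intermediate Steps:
$q{\left(h \right)} = \frac{h^{2}}{8}$
$\frac{21504}{-17076} + \frac{q{\left(-66 \right)}}{-4232} = \frac{21504}{-17076} + \frac{\frac{1}{8} \left(-66\right)^{2}}{-4232} = 21504 \left(- \frac{1}{17076}\right) + \frac{1}{8} \cdot 4356 \left(- \frac{1}{4232}\right) = - \frac{1792}{1423} + \frac{1089}{2} \left(- \frac{1}{4232}\right) = - \frac{1792}{1423} - \frac{1089}{8464} = - \frac{16717135}{12044272}$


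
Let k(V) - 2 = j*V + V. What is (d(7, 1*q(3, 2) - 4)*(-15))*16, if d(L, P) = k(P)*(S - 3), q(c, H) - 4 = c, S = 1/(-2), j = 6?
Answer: 19320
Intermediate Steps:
S = -½ (S = 1*(-½) = -½ ≈ -0.50000)
q(c, H) = 4 + c
k(V) = 2 + 7*V (k(V) = 2 + (6*V + V) = 2 + 7*V)
d(L, P) = -7 - 49*P/2 (d(L, P) = (2 + 7*P)*(-½ - 3) = (2 + 7*P)*(-7/2) = -7 - 49*P/2)
(d(7, 1*q(3, 2) - 4)*(-15))*16 = ((-7 - 49*(1*(4 + 3) - 4)/2)*(-15))*16 = ((-7 - 49*(1*7 - 4)/2)*(-15))*16 = ((-7 - 49*(7 - 4)/2)*(-15))*16 = ((-7 - 49/2*3)*(-15))*16 = ((-7 - 147/2)*(-15))*16 = -161/2*(-15)*16 = (2415/2)*16 = 19320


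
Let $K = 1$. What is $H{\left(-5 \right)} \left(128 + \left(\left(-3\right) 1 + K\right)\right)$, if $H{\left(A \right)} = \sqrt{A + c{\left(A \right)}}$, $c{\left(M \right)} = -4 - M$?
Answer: $252 i \approx 252.0 i$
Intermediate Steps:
$H{\left(A \right)} = 2 i$ ($H{\left(A \right)} = \sqrt{A - \left(4 + A\right)} = \sqrt{-4} = 2 i$)
$H{\left(-5 \right)} \left(128 + \left(\left(-3\right) 1 + K\right)\right) = 2 i \left(128 + \left(\left(-3\right) 1 + 1\right)\right) = 2 i \left(128 + \left(-3 + 1\right)\right) = 2 i \left(128 - 2\right) = 2 i 126 = 252 i$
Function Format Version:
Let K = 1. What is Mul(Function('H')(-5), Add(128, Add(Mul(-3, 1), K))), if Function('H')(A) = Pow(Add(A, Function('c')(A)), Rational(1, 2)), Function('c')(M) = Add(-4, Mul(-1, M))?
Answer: Mul(252, I) ≈ Mul(252.00, I)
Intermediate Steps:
Function('H')(A) = Mul(2, I) (Function('H')(A) = Pow(Add(A, Add(-4, Mul(-1, A))), Rational(1, 2)) = Pow(-4, Rational(1, 2)) = Mul(2, I))
Mul(Function('H')(-5), Add(128, Add(Mul(-3, 1), K))) = Mul(Mul(2, I), Add(128, Add(Mul(-3, 1), 1))) = Mul(Mul(2, I), Add(128, Add(-3, 1))) = Mul(Mul(2, I), Add(128, -2)) = Mul(Mul(2, I), 126) = Mul(252, I)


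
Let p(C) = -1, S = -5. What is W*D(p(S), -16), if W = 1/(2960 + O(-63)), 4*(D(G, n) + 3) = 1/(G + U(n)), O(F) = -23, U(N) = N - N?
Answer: -13/11748 ≈ -0.0011066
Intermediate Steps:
U(N) = 0
D(G, n) = -3 + 1/(4*G) (D(G, n) = -3 + 1/(4*(G + 0)) = -3 + 1/(4*G))
W = 1/2937 (W = 1/(2960 - 23) = 1/2937 ≈ 0.00034048)
W*D(p(S), -16) = (-3 + (1/4)/(-1))/2937 = (-3 + (1/4)*(-1))/2937 = (-3 - 1/4)/2937 = (1/2937)*(-13/4) = -13/11748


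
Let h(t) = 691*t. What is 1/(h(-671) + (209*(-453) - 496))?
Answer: -1/558834 ≈ -1.7894e-6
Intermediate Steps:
1/(h(-671) + (209*(-453) - 496)) = 1/(691*(-671) + (209*(-453) - 496)) = 1/(-463661 + (-94677 - 496)) = 1/(-463661 - 95173) = 1/(-558834) = -1/558834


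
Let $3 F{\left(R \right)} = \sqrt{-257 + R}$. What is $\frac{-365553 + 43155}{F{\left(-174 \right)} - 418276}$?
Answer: $\frac{1213662112632}{1574593310015} + \frac{967194 i \sqrt{431}}{1574593310015} \approx 0.77078 + 1.2752 \cdot 10^{-5} i$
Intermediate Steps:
$F{\left(R \right)} = \frac{\sqrt{-257 + R}}{3}$
$\frac{-365553 + 43155}{F{\left(-174 \right)} - 418276} = \frac{-365553 + 43155}{\frac{\sqrt{-257 - 174}}{3} - 418276} = - \frac{322398}{\frac{\sqrt{-431}}{3} - 418276} = - \frac{322398}{\frac{i \sqrt{431}}{3} - 418276} = - \frac{322398}{-418276 + \frac{i \sqrt{431}}{3}}$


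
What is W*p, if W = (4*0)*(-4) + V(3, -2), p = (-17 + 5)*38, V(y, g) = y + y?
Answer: -2736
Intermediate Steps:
V(y, g) = 2*y
p = -456 (p = -12*38 = -456)
W = 6 (W = (4*0)*(-4) + 2*3 = 0*(-4) + 6 = 0 + 6 = 6)
W*p = 6*(-456) = -2736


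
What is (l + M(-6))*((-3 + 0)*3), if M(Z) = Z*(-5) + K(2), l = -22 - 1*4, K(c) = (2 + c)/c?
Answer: -54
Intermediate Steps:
K(c) = (2 + c)/c
l = -26 (l = -22 - 4 = -26)
M(Z) = 2 - 5*Z (M(Z) = Z*(-5) + (2 + 2)/2 = -5*Z + (½)*4 = -5*Z + 2 = 2 - 5*Z)
(l + M(-6))*((-3 + 0)*3) = (-26 + (2 - 5*(-6)))*((-3 + 0)*3) = (-26 + (2 + 30))*(-3*3) = (-26 + 32)*(-9) = 6*(-9) = -54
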